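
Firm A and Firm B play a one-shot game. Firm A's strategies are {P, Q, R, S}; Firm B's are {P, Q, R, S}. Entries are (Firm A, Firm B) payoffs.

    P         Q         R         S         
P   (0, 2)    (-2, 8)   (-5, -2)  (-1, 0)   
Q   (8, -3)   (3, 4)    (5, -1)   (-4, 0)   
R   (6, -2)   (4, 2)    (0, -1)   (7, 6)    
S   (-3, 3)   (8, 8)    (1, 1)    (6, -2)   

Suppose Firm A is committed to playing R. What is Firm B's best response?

S

With Firm A fixed at R, Firm B's payoffs are: P → -2, Q → 2, R → -1, S → 6.
The maximum is 6, achieved by S.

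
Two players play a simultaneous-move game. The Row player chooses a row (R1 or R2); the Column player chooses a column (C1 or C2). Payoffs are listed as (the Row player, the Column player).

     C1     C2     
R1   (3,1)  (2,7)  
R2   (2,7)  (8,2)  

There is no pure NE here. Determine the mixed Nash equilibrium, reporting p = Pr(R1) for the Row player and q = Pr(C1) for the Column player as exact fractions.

p = 5/11, q = 6/7

Each player's mixing probability is pinned down by making the *other* player indifferent.
The Column player indifferent between C1 and C2: p·1 + (1−p)·7 = p·7 + (1−p)·2 ⟹ 7 + (-6)p = 2 + 5p ⟹ p = 5/11.
The Row player indifferent between R1 and R2: q·3 + (1−q)·2 = q·2 + (1−q)·8 ⟹ 2 + 1q = 8 + (-6)q ⟹ q = 6/7.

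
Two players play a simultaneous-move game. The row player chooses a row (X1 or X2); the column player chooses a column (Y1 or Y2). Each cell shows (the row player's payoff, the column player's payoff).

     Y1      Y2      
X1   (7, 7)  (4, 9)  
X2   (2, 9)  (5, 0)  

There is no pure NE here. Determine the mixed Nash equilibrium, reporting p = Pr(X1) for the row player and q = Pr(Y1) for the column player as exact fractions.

p = 9/11, q = 1/6

Each player's mixing probability is pinned down by making the *other* player indifferent.
The column player indifferent between Y1 and Y2: p·7 + (1−p)·9 = p·9 + (1−p)·0 ⟹ 9 + (-2)p = 0 + 9p ⟹ p = 9/11.
The row player indifferent between X1 and X2: q·7 + (1−q)·4 = q·2 + (1−q)·5 ⟹ 4 + 3q = 5 + (-3)q ⟹ q = 1/6.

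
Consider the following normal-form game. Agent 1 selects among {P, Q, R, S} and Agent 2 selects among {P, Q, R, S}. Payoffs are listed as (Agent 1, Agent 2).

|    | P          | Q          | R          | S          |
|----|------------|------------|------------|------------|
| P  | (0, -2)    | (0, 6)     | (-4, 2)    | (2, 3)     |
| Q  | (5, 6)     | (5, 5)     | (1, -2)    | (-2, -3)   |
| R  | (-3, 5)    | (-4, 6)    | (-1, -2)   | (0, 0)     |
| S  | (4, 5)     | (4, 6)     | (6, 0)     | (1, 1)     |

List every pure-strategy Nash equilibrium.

(Q, P)

A profile is a Nash equilibrium when each player is best-responding to the other.
Agent 1's best responses — vs P: Q (payoff 5); vs Q: Q (payoff 5); vs R: S (payoff 6); vs S: P (payoff 2).
Agent 2's best responses — vs P: Q (payoff 6); vs Q: P (payoff 6); vs R: Q (payoff 6); vs S: Q (payoff 6).
The only mutual best response is (Q, P); neither player gains by switching there.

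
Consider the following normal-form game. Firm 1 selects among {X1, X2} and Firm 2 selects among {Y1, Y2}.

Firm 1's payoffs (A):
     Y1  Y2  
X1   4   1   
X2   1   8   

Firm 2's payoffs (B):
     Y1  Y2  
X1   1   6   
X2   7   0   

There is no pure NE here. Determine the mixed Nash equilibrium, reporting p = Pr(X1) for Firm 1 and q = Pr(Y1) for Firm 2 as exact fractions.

In a mixed NE each player is indifferent between their pure strategies, so the opponent's mix sets the indifference.
Firm 2 indifferent between Y1 and Y2: p·1 + (1−p)·7 = p·6 + (1−p)·0 ⟹ 7 + (-6)p = 0 + 6p ⟹ p = 7/12.
Firm 1 indifferent between X1 and X2: q·4 + (1−q)·1 = q·1 + (1−q)·8 ⟹ 1 + 3q = 8 + (-7)q ⟹ q = 7/10.

p = 7/12, q = 7/10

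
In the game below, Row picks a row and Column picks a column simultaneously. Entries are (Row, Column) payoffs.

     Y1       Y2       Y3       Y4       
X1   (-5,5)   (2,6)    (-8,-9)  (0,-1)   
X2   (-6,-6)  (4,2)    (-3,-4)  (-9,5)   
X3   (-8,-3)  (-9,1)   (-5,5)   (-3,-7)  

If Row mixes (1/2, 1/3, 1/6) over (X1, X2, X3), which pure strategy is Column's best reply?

Y2

Column's best reply maximizes expected payoff against the mix.
Y1: (1/2)·5 + (1/3)·(-6) + (1/6)·(-3) = 0
Y2: (1/2)·6 + (1/3)·2 + (1/6)·1 = 23/6
Y3: (1/2)·(-9) + (1/3)·(-4) + (1/6)·5 = -5
Y4: (1/2)·(-1) + (1/3)·5 + (1/6)·(-7) = 0
Highest expected payoff is 23/6, from Y2.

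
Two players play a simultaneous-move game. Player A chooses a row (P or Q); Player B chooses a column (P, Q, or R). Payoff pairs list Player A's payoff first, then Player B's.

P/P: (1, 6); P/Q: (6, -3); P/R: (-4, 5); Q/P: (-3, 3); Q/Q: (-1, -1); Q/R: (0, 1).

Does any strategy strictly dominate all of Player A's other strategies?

No strictly dominant strategy

A strategy is strictly dominant if it gives Player A a strictly higher payoff than every other strategy, against every choice by the opponent.
P is not dominant: against R, Q gives 0 > -4.
Q is not dominant: against P, P gives 1 > -3.
No single strategy is best against every opponent action.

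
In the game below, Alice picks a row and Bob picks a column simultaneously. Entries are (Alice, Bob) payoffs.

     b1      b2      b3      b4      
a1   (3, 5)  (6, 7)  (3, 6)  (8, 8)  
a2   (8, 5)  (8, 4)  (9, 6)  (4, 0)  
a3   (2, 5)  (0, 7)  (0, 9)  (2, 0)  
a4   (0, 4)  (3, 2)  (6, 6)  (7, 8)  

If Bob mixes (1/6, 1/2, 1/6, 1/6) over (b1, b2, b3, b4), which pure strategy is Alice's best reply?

a2

Compute Alice's expected payoff from each pure strategy against the given mix.
a1: (1/6)·3 + (1/2)·6 + (1/6)·3 + (1/6)·8 = 16/3
a2: (1/6)·8 + (1/2)·8 + (1/6)·9 + (1/6)·4 = 15/2
a3: (1/6)·2 + (1/2)·0 + (1/6)·0 + (1/6)·2 = 2/3
a4: (1/6)·0 + (1/2)·3 + (1/6)·6 + (1/6)·7 = 11/3
Highest expected payoff is 15/2, from a2.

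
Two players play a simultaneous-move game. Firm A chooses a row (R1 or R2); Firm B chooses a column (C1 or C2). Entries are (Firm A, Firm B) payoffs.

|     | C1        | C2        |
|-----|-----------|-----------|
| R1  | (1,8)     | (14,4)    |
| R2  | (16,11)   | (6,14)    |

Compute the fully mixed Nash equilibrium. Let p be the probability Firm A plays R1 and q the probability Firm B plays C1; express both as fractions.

p = 3/7, q = 8/23

In a mixed NE each player is indifferent between their pure strategies, so the opponent's mix sets the indifference.
Firm B indifferent between C1 and C2: p·8 + (1−p)·11 = p·4 + (1−p)·14 ⟹ 11 + (-3)p = 14 + (-10)p ⟹ p = 3/7.
Firm A indifferent between R1 and R2: q·1 + (1−q)·14 = q·16 + (1−q)·6 ⟹ 14 + (-13)q = 6 + 10q ⟹ q = 8/23.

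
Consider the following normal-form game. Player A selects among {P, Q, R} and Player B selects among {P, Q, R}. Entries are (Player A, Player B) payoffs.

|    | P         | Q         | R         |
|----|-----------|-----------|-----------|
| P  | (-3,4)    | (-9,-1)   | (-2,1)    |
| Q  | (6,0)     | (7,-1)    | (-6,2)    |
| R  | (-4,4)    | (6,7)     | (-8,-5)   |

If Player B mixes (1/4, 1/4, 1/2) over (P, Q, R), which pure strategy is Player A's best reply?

Compute Player A's expected payoff from each pure strategy against the given mix.
P: (1/4)·(-3) + (1/4)·(-9) + (1/2)·(-2) = -4
Q: (1/4)·6 + (1/4)·7 + (1/2)·(-6) = 1/4
R: (1/4)·(-4) + (1/4)·6 + (1/2)·(-8) = -7/2
Highest expected payoff is 1/4, from Q.

Q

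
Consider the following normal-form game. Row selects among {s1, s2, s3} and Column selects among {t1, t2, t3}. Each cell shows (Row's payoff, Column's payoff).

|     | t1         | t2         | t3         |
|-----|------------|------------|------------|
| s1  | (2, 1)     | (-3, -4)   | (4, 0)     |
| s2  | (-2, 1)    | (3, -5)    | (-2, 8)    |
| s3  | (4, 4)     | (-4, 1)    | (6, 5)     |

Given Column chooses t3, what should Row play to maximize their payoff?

With Column fixed at t3, Row's payoffs are: s1 → 4, s2 → -2, s3 → 6.
The maximum is 6, achieved by s3.

s3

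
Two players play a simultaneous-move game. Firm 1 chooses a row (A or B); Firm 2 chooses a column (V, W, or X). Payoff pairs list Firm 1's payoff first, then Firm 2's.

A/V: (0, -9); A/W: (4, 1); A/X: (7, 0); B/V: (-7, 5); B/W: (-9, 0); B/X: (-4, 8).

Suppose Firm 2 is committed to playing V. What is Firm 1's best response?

A

With Firm 2 fixed at V, Firm 1's payoffs are: A → 0, B → -7.
The maximum is 0, achieved by A.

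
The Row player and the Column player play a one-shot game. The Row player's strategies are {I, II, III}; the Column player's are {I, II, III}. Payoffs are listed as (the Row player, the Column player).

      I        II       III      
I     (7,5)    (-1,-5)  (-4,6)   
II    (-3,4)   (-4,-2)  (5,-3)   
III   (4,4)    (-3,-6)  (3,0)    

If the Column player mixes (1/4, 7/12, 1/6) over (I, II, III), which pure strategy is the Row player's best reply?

I

The Row player's best reply maximizes expected payoff against the mix.
I: (1/4)·7 + (7/12)·(-1) + (1/6)·(-4) = 1/2
II: (1/4)·(-3) + (7/12)·(-4) + (1/6)·5 = -9/4
III: (1/4)·4 + (7/12)·(-3) + (1/6)·3 = -1/4
Highest expected payoff is 1/2, from I.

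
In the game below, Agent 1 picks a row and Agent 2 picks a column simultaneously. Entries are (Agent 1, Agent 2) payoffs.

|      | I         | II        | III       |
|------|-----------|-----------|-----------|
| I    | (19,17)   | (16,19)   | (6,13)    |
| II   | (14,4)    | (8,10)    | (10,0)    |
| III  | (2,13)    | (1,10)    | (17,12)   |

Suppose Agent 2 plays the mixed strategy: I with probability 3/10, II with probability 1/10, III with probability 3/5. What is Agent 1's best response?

Compute Agent 1's expected payoff from each pure strategy against the given mix.
I: (3/10)·19 + (1/10)·16 + (3/5)·6 = 109/10
II: (3/10)·14 + (1/10)·8 + (3/5)·10 = 11
III: (3/10)·2 + (1/10)·1 + (3/5)·17 = 109/10
Highest expected payoff is 11, from II.

II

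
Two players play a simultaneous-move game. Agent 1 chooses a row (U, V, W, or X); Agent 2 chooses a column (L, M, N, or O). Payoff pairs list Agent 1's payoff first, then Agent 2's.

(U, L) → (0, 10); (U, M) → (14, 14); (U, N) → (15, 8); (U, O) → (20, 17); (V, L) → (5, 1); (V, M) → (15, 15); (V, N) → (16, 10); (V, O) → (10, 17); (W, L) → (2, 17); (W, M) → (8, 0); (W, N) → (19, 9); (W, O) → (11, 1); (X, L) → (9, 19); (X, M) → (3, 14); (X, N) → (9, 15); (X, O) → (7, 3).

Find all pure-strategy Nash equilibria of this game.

A profile is a Nash equilibrium when each player is best-responding to the other.
Agent 1's best responses — vs L: X (payoff 9); vs M: V (payoff 15); vs N: W (payoff 19); vs O: U (payoff 20).
Agent 2's best responses — vs U: O (payoff 17); vs V: O (payoff 17); vs W: L (payoff 17); vs X: L (payoff 19).
Mutual best responses occur at (U, O) and (X, L); at each, neither player gains by switching.

(U, O) and (X, L)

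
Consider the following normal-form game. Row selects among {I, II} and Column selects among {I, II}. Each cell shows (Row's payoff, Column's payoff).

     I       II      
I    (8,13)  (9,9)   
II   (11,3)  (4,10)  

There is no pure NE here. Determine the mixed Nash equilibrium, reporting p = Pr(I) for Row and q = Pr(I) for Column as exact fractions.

p = 7/11, q = 5/8

Each player's mixing probability is pinned down by making the *other* player indifferent.
Column indifferent between I and II: p·13 + (1−p)·3 = p·9 + (1−p)·10 ⟹ 3 + 10p = 10 + (-1)p ⟹ p = 7/11.
Row indifferent between I and II: q·8 + (1−q)·9 = q·11 + (1−q)·4 ⟹ 9 + (-1)q = 4 + 7q ⟹ q = 5/8.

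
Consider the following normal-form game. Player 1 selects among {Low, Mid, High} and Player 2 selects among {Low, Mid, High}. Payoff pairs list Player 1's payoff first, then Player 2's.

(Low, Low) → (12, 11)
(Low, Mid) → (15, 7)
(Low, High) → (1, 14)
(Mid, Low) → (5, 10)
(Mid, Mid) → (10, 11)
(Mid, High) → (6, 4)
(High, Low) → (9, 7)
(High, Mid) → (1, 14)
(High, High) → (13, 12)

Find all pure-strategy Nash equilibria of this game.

Check mutual best responses: a cell is a NE iff neither player can gain by unilaterally deviating.
Player 1's best responses — vs Low: Low (payoff 12); vs Mid: Low (payoff 15); vs High: High (payoff 13).
Player 2's best responses — vs Low: High (payoff 14); vs Mid: Mid (payoff 11); vs High: Mid (payoff 14).
No cell has both players best-responding. For instance, Player 1's best reply to High is High, but against High Player 2 prefers Mid over High.

None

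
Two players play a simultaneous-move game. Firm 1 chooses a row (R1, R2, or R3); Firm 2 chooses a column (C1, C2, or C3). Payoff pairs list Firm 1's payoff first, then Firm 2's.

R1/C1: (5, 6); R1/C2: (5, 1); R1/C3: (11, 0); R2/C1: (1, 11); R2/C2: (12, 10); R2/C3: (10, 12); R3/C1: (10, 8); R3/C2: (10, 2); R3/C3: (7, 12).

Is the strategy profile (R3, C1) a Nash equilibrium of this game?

No

Holding Firm 2 at C1: Firm 1 gets 10 from R3, versus 5 from R1, 1 from R2. No profitable deviation for Firm 1.
Holding Firm 1 at R3: Firm 2 gets 8 from C1 but could get 12 by switching to C3. Firm 2 has a profitable deviation.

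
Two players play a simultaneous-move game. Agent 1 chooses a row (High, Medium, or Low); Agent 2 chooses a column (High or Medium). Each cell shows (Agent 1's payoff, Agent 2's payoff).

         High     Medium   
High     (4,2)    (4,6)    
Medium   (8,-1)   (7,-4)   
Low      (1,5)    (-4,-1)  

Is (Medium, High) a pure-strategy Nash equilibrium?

Holding Agent 2 at High: Agent 1 gets 8 from Medium, versus 4 from High, 1 from Low. No profitable deviation for Agent 1.
Holding Agent 1 at Medium: Agent 2 gets -1 from High, versus -4 from Medium. No profitable deviation for Agent 2 either.

Yes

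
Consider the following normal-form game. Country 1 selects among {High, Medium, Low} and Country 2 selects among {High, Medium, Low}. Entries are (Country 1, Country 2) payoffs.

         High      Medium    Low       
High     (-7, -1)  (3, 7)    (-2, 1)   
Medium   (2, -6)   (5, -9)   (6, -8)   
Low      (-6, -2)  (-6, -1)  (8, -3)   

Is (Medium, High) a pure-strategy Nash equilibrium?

Yes

Holding Country 2 at High: Country 1 gets 2 from Medium, versus -7 from High, -6 from Low. No profitable deviation for Country 1.
Holding Country 1 at Medium: Country 2 gets -6 from High, versus -9 from Medium, -8 from Low. No profitable deviation for Country 2 either.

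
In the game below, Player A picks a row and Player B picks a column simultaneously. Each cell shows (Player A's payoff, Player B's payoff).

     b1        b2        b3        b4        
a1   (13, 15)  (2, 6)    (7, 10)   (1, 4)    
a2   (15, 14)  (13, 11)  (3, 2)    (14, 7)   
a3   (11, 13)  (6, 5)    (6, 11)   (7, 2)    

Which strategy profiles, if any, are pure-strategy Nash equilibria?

Check mutual best responses: a cell is a NE iff neither player can gain by unilaterally deviating.
Player A's best responses — vs b1: a2 (payoff 15); vs b2: a2 (payoff 13); vs b3: a1 (payoff 7); vs b4: a2 (payoff 14).
Player B's best responses — vs a1: b1 (payoff 15); vs a2: b1 (payoff 14); vs a3: b1 (payoff 13).
The only mutual best response is (a2, b1); neither player gains by switching there.

(a2, b1)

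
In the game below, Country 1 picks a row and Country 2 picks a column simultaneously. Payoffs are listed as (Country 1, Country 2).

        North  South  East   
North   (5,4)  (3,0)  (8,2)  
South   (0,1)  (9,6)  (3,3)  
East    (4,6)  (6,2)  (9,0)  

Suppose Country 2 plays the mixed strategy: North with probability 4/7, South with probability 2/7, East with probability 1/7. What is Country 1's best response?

East

Compute Country 1's expected payoff from each pure strategy against the given mix.
North: (4/7)·5 + (2/7)·3 + (1/7)·8 = 34/7
South: (4/7)·0 + (2/7)·9 + (1/7)·3 = 3
East: (4/7)·4 + (2/7)·6 + (1/7)·9 = 37/7
Highest expected payoff is 37/7, from East.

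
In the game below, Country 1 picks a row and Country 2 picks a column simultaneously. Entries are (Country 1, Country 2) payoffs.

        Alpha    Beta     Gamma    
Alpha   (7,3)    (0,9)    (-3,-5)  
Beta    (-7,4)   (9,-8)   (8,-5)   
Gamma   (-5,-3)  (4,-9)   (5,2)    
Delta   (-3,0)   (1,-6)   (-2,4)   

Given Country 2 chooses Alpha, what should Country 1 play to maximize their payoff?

With Country 2 fixed at Alpha, Country 1's payoffs are: Alpha → 7, Beta → -7, Gamma → -5, Delta → -3.
The maximum is 7, achieved by Alpha.

Alpha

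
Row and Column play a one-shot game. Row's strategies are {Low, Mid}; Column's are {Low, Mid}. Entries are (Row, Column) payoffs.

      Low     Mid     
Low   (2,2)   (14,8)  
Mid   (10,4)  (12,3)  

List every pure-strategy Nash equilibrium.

(Low, Mid) and (Mid, Low)

Check mutual best responses: a cell is a NE iff neither player can gain by unilaterally deviating.
Row's best responses — vs Low: Mid (payoff 10); vs Mid: Low (payoff 14).
Column's best responses — vs Low: Mid (payoff 8); vs Mid: Low (payoff 4).
Mutual best responses occur at (Low, Mid) and (Mid, Low); at each, neither player gains by switching.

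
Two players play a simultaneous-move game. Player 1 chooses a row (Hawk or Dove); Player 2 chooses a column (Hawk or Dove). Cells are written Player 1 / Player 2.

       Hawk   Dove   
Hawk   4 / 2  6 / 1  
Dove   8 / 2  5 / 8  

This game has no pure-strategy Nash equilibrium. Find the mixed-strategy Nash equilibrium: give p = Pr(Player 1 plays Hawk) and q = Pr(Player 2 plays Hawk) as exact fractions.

In a mixed NE each player is indifferent between their pure strategies, so the opponent's mix sets the indifference.
Player 2 indifferent between Hawk and Dove: p·2 + (1−p)·2 = p·1 + (1−p)·8 ⟹ 2 + 0p = 8 + (-7)p ⟹ p = 6/7.
Player 1 indifferent between Hawk and Dove: q·4 + (1−q)·6 = q·8 + (1−q)·5 ⟹ 6 + (-2)q = 5 + 3q ⟹ q = 1/5.

p = 6/7, q = 1/5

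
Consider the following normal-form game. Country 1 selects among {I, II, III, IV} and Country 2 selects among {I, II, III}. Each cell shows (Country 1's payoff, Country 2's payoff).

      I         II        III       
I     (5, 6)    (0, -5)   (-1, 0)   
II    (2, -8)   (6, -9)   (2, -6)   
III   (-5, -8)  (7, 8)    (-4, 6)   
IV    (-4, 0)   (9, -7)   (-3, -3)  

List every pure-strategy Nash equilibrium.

A profile is a Nash equilibrium when each player is best-responding to the other.
Country 1's best responses — vs I: I (payoff 5); vs II: IV (payoff 9); vs III: II (payoff 2).
Country 2's best responses — vs I: I (payoff 6); vs II: III (payoff -6); vs III: II (payoff 8); vs IV: I (payoff 0).
Mutual best responses occur at (I, I) and (II, III); at each, neither player gains by switching.

(I, I) and (II, III)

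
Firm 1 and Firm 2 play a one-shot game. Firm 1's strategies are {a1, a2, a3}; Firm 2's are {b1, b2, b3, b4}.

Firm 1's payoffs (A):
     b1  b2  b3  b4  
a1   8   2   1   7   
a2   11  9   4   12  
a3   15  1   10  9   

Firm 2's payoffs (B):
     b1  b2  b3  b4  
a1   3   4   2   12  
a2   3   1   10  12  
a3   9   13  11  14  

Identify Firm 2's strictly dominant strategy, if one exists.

Check whether one of Firm 2's strategies beats all alternatives regardless of what the opponent does.
b4 strictly dominates: vs a1: 12 > each of {3, 4, 2}; vs a2: 12 > each of {3, 1, 10}; vs a3: 14 > each of {9, 13, 11}.

b4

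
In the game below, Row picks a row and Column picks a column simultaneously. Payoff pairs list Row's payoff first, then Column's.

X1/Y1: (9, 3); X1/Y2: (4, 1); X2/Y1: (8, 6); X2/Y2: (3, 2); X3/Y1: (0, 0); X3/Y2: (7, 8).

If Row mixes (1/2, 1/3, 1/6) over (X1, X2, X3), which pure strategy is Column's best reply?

Y1

Column's best reply maximizes expected payoff against the mix.
Y1: (1/2)·3 + (1/3)·6 + (1/6)·0 = 7/2
Y2: (1/2)·1 + (1/3)·2 + (1/6)·8 = 5/2
Highest expected payoff is 7/2, from Y1.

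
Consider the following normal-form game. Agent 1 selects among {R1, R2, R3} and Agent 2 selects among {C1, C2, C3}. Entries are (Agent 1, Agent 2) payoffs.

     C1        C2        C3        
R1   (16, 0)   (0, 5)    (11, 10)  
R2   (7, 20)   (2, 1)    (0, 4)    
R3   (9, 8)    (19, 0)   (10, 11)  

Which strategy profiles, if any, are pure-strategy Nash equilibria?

(R1, C3)

A profile is a Nash equilibrium when each player is best-responding to the other.
Agent 1's best responses — vs C1: R1 (payoff 16); vs C2: R3 (payoff 19); vs C3: R1 (payoff 11).
Agent 2's best responses — vs R1: C3 (payoff 10); vs R2: C1 (payoff 20); vs R3: C3 (payoff 11).
The only mutual best response is (R1, C3); neither player gains by switching there.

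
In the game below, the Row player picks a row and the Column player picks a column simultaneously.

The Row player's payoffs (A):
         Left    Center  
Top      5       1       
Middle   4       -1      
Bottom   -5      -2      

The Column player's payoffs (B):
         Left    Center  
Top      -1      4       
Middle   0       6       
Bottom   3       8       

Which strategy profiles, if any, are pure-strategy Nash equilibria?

Check mutual best responses: a cell is a NE iff neither player can gain by unilaterally deviating.
The Row player's best responses — vs Left: Top (payoff 5); vs Center: Top (payoff 1).
The Column player's best responses — vs Top: Center (payoff 4); vs Middle: Center (payoff 6); vs Bottom: Center (payoff 8).
The only mutual best response is (Top, Center); neither player gains by switching there.

(Top, Center)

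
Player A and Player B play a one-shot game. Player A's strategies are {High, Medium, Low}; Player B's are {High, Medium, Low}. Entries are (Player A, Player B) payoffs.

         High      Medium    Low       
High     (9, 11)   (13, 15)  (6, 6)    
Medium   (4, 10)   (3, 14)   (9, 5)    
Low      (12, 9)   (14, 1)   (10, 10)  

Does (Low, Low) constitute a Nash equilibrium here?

Yes

Holding Player B at Low: Player A gets 10 from Low, versus 6 from High, 9 from Medium. No profitable deviation for Player A.
Holding Player A at Low: Player B gets 10 from Low, versus 9 from High, 1 from Medium. No profitable deviation for Player B either.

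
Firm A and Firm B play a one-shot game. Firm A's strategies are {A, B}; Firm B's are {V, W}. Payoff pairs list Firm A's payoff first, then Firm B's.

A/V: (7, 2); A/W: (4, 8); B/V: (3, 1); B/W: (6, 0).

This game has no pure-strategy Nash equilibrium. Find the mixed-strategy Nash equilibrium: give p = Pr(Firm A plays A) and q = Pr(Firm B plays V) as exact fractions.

In a mixed NE each player is indifferent between their pure strategies, so the opponent's mix sets the indifference.
Firm B indifferent between V and W: p·2 + (1−p)·1 = p·8 + (1−p)·0 ⟹ 1 + 1p = 0 + 8p ⟹ p = 1/7.
Firm A indifferent between A and B: q·7 + (1−q)·4 = q·3 + (1−q)·6 ⟹ 4 + 3q = 6 + (-3)q ⟹ q = 1/3.

p = 1/7, q = 1/3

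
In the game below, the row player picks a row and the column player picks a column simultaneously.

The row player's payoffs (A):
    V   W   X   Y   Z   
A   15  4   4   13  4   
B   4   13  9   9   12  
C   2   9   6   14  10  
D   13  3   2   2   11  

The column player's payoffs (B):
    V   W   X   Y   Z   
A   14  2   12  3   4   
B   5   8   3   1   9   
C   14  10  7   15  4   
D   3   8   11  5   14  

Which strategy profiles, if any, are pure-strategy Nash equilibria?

Find each player's best response to every opponent strategy; NE are the intersections.
The row player's best responses — vs V: A (payoff 15); vs W: B (payoff 13); vs X: B (payoff 9); vs Y: C (payoff 14); vs Z: B (payoff 12).
The column player's best responses — vs A: V (payoff 14); vs B: Z (payoff 9); vs C: Y (payoff 15); vs D: Z (payoff 14).
Mutual best responses occur at (A, V), (B, Z), and (C, Y); at each, neither player gains by switching.

(A, V), (B, Z), and (C, Y)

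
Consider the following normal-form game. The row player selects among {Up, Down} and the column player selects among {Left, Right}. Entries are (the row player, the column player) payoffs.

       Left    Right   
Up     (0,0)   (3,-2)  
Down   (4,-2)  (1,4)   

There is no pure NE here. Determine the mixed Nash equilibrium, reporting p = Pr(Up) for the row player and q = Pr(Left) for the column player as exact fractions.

p = 3/4, q = 1/3

Each player's mixing probability is pinned down by making the *other* player indifferent.
The column player indifferent between Left and Right: p·0 + (1−p)·(-2) = p·(-2) + (1−p)·4 ⟹ (-2) + 2p = 4 + (-6)p ⟹ p = 3/4.
The row player indifferent between Up and Down: q·0 + (1−q)·3 = q·4 + (1−q)·1 ⟹ 3 + (-3)q = 1 + 3q ⟹ q = 1/3.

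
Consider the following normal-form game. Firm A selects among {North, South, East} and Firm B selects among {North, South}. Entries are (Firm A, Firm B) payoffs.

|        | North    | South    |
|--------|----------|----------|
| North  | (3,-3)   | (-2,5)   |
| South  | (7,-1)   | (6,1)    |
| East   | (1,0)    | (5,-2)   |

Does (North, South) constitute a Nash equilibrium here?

No

Holding Firm B at South: Firm A gets -2 from North but could get 6 by switching to South. Firm A has a profitable deviation.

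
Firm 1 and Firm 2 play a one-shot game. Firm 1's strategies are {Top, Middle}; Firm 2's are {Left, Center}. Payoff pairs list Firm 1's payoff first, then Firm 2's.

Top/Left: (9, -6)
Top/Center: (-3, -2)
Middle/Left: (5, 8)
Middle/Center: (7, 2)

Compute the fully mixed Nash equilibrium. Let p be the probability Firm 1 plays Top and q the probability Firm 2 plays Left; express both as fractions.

p = 3/5, q = 5/7

In a mixed NE each player is indifferent between their pure strategies, so the opponent's mix sets the indifference.
Firm 2 indifferent between Left and Center: p·(-6) + (1−p)·8 = p·(-2) + (1−p)·2 ⟹ 8 + (-14)p = 2 + (-4)p ⟹ p = 3/5.
Firm 1 indifferent between Top and Middle: q·9 + (1−q)·(-3) = q·5 + (1−q)·7 ⟹ (-3) + 12q = 7 + (-2)q ⟹ q = 5/7.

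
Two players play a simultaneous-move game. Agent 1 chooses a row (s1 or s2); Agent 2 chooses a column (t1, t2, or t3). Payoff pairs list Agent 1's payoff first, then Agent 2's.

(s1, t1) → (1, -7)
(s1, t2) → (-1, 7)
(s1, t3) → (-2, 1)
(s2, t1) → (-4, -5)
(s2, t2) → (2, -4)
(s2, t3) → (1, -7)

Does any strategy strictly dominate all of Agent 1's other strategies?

No strictly dominant strategy

Check whether one of Agent 1's strategies beats all alternatives regardless of what the opponent does.
s1 is not dominant: against t2, s2 gives 2 > -1.
s2 is not dominant: against t1, s1 gives 1 > -4.
No single strategy is best against every opponent action.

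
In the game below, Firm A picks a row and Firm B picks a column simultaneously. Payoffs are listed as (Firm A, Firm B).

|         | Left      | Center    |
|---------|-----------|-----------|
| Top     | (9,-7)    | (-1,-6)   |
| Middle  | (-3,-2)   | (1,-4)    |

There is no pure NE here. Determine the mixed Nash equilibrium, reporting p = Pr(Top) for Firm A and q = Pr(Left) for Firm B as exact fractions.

Each player's mixing probability is pinned down by making the *other* player indifferent.
Firm B indifferent between Left and Center: p·(-7) + (1−p)·(-2) = p·(-6) + (1−p)·(-4) ⟹ (-2) + (-5)p = (-4) + (-2)p ⟹ p = 2/3.
Firm A indifferent between Top and Middle: q·9 + (1−q)·(-1) = q·(-3) + (1−q)·1 ⟹ (-1) + 10q = 1 + (-4)q ⟹ q = 1/7.

p = 2/3, q = 1/7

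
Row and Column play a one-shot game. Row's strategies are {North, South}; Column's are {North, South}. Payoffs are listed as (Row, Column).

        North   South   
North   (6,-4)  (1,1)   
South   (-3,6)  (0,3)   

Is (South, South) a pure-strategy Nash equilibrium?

Holding Column at South: Row gets 0 from South but could get 1 by switching to North. Row has a profitable deviation.

No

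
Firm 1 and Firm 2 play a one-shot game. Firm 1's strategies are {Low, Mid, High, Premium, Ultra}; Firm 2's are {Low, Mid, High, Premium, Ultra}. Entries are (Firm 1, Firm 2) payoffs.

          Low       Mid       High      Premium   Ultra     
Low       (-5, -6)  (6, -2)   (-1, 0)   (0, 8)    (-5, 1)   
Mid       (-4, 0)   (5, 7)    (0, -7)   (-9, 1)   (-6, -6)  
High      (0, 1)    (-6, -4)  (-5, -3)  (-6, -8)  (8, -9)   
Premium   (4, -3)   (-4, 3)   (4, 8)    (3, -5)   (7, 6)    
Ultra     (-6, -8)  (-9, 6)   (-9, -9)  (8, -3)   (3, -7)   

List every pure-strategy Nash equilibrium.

A profile is a Nash equilibrium when each player is best-responding to the other.
Firm 1's best responses — vs Low: Premium (payoff 4); vs Mid: Low (payoff 6); vs High: Premium (payoff 4); vs Premium: Ultra (payoff 8); vs Ultra: High (payoff 8).
Firm 2's best responses — vs Low: Premium (payoff 8); vs Mid: Mid (payoff 7); vs High: Low (payoff 1); vs Premium: High (payoff 8); vs Ultra: Mid (payoff 6).
The only mutual best response is (Premium, High); neither player gains by switching there.

(Premium, High)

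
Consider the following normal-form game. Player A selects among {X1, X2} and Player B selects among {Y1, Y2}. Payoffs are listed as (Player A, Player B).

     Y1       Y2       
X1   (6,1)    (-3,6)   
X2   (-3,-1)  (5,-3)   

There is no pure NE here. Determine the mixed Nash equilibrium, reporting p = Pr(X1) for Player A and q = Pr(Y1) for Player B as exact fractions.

p = 2/7, q = 8/17

Each player's mixing probability is pinned down by making the *other* player indifferent.
Player B indifferent between Y1 and Y2: p·1 + (1−p)·(-1) = p·6 + (1−p)·(-3) ⟹ (-1) + 2p = (-3) + 9p ⟹ p = 2/7.
Player A indifferent between X1 and X2: q·6 + (1−q)·(-3) = q·(-3) + (1−q)·5 ⟹ (-3) + 9q = 5 + (-8)q ⟹ q = 8/17.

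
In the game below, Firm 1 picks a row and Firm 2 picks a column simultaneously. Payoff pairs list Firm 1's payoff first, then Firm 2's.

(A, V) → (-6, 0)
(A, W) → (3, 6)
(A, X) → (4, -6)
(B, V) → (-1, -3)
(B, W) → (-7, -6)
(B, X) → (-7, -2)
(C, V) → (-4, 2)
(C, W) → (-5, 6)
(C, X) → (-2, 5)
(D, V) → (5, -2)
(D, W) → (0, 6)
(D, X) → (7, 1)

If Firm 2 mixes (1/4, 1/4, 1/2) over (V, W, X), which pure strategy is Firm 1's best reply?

D

Firm 1's best reply maximizes expected payoff against the mix.
A: (1/4)·(-6) + (1/4)·3 + (1/2)·4 = 5/4
B: (1/4)·(-1) + (1/4)·(-7) + (1/2)·(-7) = -11/2
C: (1/4)·(-4) + (1/4)·(-5) + (1/2)·(-2) = -13/4
D: (1/4)·5 + (1/4)·0 + (1/2)·7 = 19/4
Highest expected payoff is 19/4, from D.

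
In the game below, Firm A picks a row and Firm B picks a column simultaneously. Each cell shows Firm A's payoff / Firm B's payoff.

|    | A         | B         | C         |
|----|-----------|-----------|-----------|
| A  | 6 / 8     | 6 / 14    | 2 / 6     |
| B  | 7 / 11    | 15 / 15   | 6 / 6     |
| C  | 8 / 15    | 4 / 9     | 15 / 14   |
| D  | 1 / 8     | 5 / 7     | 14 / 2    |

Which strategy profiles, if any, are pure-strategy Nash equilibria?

Check mutual best responses: a cell is a NE iff neither player can gain by unilaterally deviating.
Firm A's best responses — vs A: C (payoff 8); vs B: B (payoff 15); vs C: C (payoff 15).
Firm B's best responses — vs A: B (payoff 14); vs B: B (payoff 15); vs C: A (payoff 15); vs D: A (payoff 8).
Mutual best responses occur at (B, B) and (C, A); at each, neither player gains by switching.

(B, B) and (C, A)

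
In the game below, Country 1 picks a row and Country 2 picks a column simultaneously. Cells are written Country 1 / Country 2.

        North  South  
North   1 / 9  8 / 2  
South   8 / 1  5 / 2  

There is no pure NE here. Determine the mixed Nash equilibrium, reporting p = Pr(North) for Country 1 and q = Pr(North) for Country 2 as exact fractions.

p = 1/8, q = 3/10

In a mixed NE each player is indifferent between their pure strategies, so the opponent's mix sets the indifference.
Country 2 indifferent between North and South: p·9 + (1−p)·1 = p·2 + (1−p)·2 ⟹ 1 + 8p = 2 + 0p ⟹ p = 1/8.
Country 1 indifferent between North and South: q·1 + (1−q)·8 = q·8 + (1−q)·5 ⟹ 8 + (-7)q = 5 + 3q ⟹ q = 3/10.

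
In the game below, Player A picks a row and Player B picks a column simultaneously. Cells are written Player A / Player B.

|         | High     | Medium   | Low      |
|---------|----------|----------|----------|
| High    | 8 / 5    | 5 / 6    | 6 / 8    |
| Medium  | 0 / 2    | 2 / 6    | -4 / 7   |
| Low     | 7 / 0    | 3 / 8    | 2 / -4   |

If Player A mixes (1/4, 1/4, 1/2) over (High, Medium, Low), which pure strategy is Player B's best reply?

Compute Player B's expected payoff from each pure strategy against the given mix.
High: (1/4)·5 + (1/4)·2 + (1/2)·0 = 7/4
Medium: (1/4)·6 + (1/4)·6 + (1/2)·8 = 7
Low: (1/4)·8 + (1/4)·7 + (1/2)·(-4) = 7/4
Highest expected payoff is 7, from Medium.

Medium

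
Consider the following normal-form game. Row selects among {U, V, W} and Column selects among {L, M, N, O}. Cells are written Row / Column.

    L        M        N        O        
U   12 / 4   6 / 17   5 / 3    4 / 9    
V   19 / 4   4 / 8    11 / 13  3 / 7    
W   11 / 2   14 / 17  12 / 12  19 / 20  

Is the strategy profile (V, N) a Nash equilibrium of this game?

Holding Column at N: Row gets 11 from V but could get 12 by switching to W. Row has a profitable deviation.

No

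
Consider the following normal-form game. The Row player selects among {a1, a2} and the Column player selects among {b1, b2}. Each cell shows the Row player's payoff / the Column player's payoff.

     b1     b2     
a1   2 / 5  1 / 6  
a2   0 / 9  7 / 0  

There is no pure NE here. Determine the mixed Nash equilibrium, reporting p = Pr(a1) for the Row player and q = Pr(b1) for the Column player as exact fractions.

Each player's mixing probability is pinned down by making the *other* player indifferent.
The Column player indifferent between b1 and b2: p·5 + (1−p)·9 = p·6 + (1−p)·0 ⟹ 9 + (-4)p = 0 + 6p ⟹ p = 9/10.
The Row player indifferent between a1 and a2: q·2 + (1−q)·1 = q·0 + (1−q)·7 ⟹ 1 + 1q = 7 + (-7)q ⟹ q = 3/4.

p = 9/10, q = 3/4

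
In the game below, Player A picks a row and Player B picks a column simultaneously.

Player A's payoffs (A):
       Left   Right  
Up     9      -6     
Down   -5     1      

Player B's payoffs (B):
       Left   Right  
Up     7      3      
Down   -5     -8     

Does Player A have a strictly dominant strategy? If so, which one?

A strategy is strictly dominant if it gives Player A a strictly higher payoff than every other strategy, against every choice by the opponent.
Up is not dominant: against Right, Down gives 1 > -6.
Down is not dominant: against Left, Up gives 9 > -5.
No single strategy is best against every opponent action.

None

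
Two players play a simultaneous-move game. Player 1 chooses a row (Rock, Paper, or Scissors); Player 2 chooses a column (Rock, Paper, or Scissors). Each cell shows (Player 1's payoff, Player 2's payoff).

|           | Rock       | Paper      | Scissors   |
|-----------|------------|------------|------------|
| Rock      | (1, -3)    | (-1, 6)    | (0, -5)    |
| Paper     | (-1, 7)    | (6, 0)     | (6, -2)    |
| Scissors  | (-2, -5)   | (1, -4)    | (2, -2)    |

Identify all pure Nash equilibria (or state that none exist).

Check mutual best responses: a cell is a NE iff neither player can gain by unilaterally deviating.
Player 1's best responses — vs Rock: Rock (payoff 1); vs Paper: Paper (payoff 6); vs Scissors: Paper (payoff 6).
Player 2's best responses — vs Rock: Paper (payoff 6); vs Paper: Rock (payoff 7); vs Scissors: Scissors (payoff -2).
No cell has both players best-responding. For instance, Player 1's best reply to Paper is Paper, but against Paper Player 2 prefers Rock over Paper.

There is no pure-strategy Nash equilibrium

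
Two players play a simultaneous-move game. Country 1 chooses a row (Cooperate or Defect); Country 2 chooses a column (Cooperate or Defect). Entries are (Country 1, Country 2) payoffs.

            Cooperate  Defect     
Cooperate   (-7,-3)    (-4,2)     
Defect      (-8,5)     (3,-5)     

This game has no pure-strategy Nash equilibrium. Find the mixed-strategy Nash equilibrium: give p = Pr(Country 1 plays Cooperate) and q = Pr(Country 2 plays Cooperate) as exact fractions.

Each player's mixing probability is pinned down by making the *other* player indifferent.
Country 2 indifferent between Cooperate and Defect: p·(-3) + (1−p)·5 = p·2 + (1−p)·(-5) ⟹ 5 + (-8)p = (-5) + 7p ⟹ p = 2/3.
Country 1 indifferent between Cooperate and Defect: q·(-7) + (1−q)·(-4) = q·(-8) + (1−q)·3 ⟹ (-4) + (-3)q = 3 + (-11)q ⟹ q = 7/8.

p = 2/3, q = 7/8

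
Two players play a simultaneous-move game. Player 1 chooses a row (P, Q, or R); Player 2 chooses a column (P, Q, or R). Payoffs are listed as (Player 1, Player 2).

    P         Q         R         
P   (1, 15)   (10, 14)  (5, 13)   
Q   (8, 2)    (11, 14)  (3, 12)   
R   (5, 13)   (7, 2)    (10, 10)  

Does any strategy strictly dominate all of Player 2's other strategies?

Check whether one of Player 2's strategies beats all alternatives regardless of what the opponent does.
P is not dominant: against Q, Q gives 14 > 2.
Q is not dominant: against P, P gives 15 > 14.
R is not dominant: against P, P gives 15 > 13.
No single strategy is best against every opponent action.

None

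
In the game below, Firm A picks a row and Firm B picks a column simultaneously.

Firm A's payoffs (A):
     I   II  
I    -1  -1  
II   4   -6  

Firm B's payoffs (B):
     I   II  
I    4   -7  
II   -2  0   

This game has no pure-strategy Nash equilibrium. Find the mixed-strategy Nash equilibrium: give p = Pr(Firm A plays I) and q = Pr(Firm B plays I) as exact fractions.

In a mixed NE each player is indifferent between their pure strategies, so the opponent's mix sets the indifference.
Firm B indifferent between I and II: p·4 + (1−p)·(-2) = p·(-7) + (1−p)·0 ⟹ (-2) + 6p = 0 + (-7)p ⟹ p = 2/13.
Firm A indifferent between I and II: q·(-1) + (1−q)·(-1) = q·4 + (1−q)·(-6) ⟹ (-1) + 0q = (-6) + 10q ⟹ q = 1/2.

p = 2/13, q = 1/2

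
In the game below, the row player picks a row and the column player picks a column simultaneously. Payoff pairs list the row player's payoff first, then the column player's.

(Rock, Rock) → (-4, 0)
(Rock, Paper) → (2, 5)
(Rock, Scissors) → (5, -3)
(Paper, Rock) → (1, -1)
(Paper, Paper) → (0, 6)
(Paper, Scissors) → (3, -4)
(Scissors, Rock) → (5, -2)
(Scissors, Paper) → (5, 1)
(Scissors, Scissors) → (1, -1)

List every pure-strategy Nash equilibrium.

(Scissors, Paper)

A profile is a Nash equilibrium when each player is best-responding to the other.
The row player's best responses — vs Rock: Scissors (payoff 5); vs Paper: Scissors (payoff 5); vs Scissors: Rock (payoff 5).
The column player's best responses — vs Rock: Paper (payoff 5); vs Paper: Paper (payoff 6); vs Scissors: Paper (payoff 1).
The only mutual best response is (Scissors, Paper); neither player gains by switching there.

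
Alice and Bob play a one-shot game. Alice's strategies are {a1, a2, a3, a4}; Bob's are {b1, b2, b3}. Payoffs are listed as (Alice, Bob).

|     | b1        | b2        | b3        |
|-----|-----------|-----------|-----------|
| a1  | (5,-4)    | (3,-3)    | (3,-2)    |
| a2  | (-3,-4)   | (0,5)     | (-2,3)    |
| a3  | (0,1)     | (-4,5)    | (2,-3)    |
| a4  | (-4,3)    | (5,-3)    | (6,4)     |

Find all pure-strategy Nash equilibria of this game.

(a4, b3)

Find each player's best response to every opponent strategy; NE are the intersections.
Alice's best responses — vs b1: a1 (payoff 5); vs b2: a4 (payoff 5); vs b3: a4 (payoff 6).
Bob's best responses — vs a1: b3 (payoff -2); vs a2: b2 (payoff 5); vs a3: b2 (payoff 5); vs a4: b3 (payoff 4).
The only mutual best response is (a4, b3); neither player gains by switching there.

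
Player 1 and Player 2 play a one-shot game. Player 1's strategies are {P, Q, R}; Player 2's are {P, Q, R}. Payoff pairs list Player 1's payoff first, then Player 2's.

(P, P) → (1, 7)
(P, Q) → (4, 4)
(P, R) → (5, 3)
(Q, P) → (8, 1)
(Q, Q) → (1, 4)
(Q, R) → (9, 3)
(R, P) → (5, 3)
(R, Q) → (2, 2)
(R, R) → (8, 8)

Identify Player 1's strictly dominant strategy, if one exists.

None

A strategy is strictly dominant if it gives Player 1 a strictly higher payoff than every other strategy, against every choice by the opponent.
P is not dominant: against P, Q gives 8 > 1.
Q is not dominant: against Q, P gives 4 > 1.
R is not dominant: against P, Q gives 8 > 5.
No single strategy is best against every opponent action.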